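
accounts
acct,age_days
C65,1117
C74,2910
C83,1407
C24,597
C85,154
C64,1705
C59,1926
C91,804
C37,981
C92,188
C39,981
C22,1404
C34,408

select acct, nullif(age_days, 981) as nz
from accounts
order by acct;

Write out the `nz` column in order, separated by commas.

acct=C22: age_days=1404 vs 981: differ → 1404
acct=C24: age_days=597 vs 981: differ → 597
acct=C34: age_days=408 vs 981: differ → 408
acct=C37: age_days=981 vs 981: equal → NULL
acct=C39: age_days=981 vs 981: equal → NULL
acct=C59: age_days=1926 vs 981: differ → 1926
acct=C64: age_days=1705 vs 981: differ → 1705
acct=C65: age_days=1117 vs 981: differ → 1117
acct=C74: age_days=2910 vs 981: differ → 2910
acct=C83: age_days=1407 vs 981: differ → 1407
acct=C85: age_days=154 vs 981: differ → 154
acct=C91: age_days=804 vs 981: differ → 804
acct=C92: age_days=188 vs 981: differ → 188

1404, 597, 408, NULL, NULL, 1926, 1705, 1117, 2910, 1407, 154, 804, 188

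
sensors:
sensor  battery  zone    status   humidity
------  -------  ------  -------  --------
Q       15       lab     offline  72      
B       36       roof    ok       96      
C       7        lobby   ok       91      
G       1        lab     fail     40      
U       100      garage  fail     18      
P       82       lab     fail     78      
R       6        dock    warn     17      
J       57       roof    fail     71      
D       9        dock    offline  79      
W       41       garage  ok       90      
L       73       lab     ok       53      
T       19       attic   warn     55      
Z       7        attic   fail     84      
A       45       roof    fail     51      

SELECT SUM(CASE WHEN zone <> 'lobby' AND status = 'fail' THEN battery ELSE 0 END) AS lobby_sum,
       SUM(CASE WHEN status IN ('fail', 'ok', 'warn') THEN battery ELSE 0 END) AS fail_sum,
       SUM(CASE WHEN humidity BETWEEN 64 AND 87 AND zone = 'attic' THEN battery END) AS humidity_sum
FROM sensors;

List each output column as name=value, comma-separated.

lobby_sum=292, fail_sum=474, humidity_sum=7

[lobby_sum: zone <> 'lobby' AND status = 'fail']
sensor=Q: ✗
sensor=B: ✗
sensor=C: ✗
sensor=G: ✓ → 1
sensor=U: ✓ → 100
sensor=P: ✓ → 82
sensor=R: ✗
sensor=J: ✓ → 57
sensor=D: ✗
sensor=W: ✗
sensor=L: ✗
sensor=T: ✗
sensor=Z: ✓ → 7
sensor=A: ✓ → 45
lobby_sum = 1 + 100 + 82 + 57 + 7 + 45 = 292
—
[fail_sum: status IN ('fail', 'ok', 'warn')]
sensor=Q: ✗
sensor=B: ✓ → 36
sensor=C: ✓ → 7
sensor=G: ✓ → 1
sensor=U: ✓ → 100
sensor=P: ✓ → 82
sensor=R: ✓ → 6
sensor=J: ✓ → 57
sensor=D: ✗
sensor=W: ✓ → 41
sensor=L: ✓ → 73
sensor=T: ✓ → 19
sensor=Z: ✓ → 7
sensor=A: ✓ → 45
fail_sum = 36 + 7 + 1 + 100 + 82 + 6 + 57 + 41 + 73 + 19 + 7 + 45 = 474
—
[humidity_sum: humidity BETWEEN 64 AND 87 AND zone = 'attic']
sensor=Q: ✗
sensor=B: ✗
sensor=C: ✗
sensor=G: ✗
sensor=U: ✗
sensor=P: ✗
sensor=R: ✗
sensor=J: ✗
sensor=D: ✗
sensor=W: ✗
sensor=L: ✗
sensor=T: ✗
sensor=Z: ✓ → 7
sensor=A: ✗
humidity_sum = 7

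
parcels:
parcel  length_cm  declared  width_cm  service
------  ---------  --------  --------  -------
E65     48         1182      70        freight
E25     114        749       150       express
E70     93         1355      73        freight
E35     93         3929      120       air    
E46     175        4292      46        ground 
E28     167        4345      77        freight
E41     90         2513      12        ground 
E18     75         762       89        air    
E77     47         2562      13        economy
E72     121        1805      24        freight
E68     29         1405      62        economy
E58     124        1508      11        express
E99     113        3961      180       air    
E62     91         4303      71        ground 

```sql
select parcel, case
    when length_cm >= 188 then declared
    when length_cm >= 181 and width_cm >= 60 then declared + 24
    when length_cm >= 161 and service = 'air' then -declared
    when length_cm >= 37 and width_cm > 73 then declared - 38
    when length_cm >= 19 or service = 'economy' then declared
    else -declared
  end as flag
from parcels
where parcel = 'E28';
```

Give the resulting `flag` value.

4307

parcel = E28: length_cm=167, declared=4345, width_cm=77, service=freight.
length_cm >= 188 → false
length_cm >= 181 and width_cm >= 60 → false
length_cm >= 161 and service = 'air' → false
length_cm >= 37 and width_cm > 73 → true → 4307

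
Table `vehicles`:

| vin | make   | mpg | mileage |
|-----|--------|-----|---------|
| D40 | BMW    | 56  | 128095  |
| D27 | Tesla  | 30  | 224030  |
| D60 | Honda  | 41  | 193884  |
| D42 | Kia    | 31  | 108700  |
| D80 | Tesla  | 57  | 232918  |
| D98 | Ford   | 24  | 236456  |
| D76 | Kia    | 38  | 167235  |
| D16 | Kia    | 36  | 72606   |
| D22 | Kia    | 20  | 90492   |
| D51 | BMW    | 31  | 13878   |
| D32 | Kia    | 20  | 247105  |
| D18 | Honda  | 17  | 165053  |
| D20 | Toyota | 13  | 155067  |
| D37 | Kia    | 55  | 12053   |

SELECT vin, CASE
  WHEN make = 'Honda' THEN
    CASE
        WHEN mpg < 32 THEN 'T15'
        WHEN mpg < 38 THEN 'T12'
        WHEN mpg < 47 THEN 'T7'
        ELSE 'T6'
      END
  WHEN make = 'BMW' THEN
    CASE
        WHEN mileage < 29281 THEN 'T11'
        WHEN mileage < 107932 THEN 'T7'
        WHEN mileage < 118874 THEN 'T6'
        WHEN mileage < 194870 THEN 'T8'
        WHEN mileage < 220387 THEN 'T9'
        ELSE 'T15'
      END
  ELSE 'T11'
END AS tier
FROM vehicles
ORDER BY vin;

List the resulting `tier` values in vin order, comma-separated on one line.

vin=D16: make='Kia' → outer ELSE → T11
vin=D18: make='Honda' → inner[mpg < 32] → T15
vin=D20: make='Toyota' → outer ELSE → T11
vin=D22: make='Kia' → outer ELSE → T11
vin=D27: make='Tesla' → outer ELSE → T11
vin=D32: make='Kia' → outer ELSE → T11
vin=D37: make='Kia' → outer ELSE → T11
vin=D40: make='BMW' → inner[mileage < 194870] → T8
vin=D42: make='Kia' → outer ELSE → T11
vin=D51: make='BMW' → inner[mileage < 29281] → T11
vin=D60: make='Honda' → inner[mpg < 47] → T7
vin=D76: make='Kia' → outer ELSE → T11
vin=D80: make='Tesla' → outer ELSE → T11
vin=D98: make='Ford' → outer ELSE → T11

T11, T15, T11, T11, T11, T11, T11, T8, T11, T11, T7, T11, T11, T11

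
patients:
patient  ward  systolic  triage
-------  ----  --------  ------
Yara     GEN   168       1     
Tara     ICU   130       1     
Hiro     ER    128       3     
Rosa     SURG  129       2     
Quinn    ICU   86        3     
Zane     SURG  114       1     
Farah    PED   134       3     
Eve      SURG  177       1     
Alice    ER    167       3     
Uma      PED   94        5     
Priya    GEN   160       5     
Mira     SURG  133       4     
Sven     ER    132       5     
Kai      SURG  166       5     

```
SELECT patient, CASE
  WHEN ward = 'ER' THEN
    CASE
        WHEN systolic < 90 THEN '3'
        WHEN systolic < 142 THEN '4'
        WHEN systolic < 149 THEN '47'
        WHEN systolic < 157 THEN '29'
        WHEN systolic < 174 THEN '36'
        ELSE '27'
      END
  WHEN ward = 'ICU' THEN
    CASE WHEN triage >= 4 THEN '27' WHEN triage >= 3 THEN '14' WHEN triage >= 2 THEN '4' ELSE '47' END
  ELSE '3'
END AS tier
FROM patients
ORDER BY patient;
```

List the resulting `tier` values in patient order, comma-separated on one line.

patient=Alice: ward='ER' → inner[systolic < 174] → 36
patient=Eve: ward='SURG' → outer ELSE → 3
patient=Farah: ward='PED' → outer ELSE → 3
patient=Hiro: ward='ER' → inner[systolic < 142] → 4
patient=Kai: ward='SURG' → outer ELSE → 3
patient=Mira: ward='SURG' → outer ELSE → 3
patient=Priya: ward='GEN' → outer ELSE → 3
patient=Quinn: ward='ICU' → inner[triage >= 3] → 14
patient=Rosa: ward='SURG' → outer ELSE → 3
patient=Sven: ward='ER' → inner[systolic < 142] → 4
patient=Tara: ward='ICU' → inner[ELSE] → 47
patient=Uma: ward='PED' → outer ELSE → 3
patient=Yara: ward='GEN' → outer ELSE → 3
patient=Zane: ward='SURG' → outer ELSE → 3

36, 3, 3, 4, 3, 3, 3, 14, 3, 4, 47, 3, 3, 3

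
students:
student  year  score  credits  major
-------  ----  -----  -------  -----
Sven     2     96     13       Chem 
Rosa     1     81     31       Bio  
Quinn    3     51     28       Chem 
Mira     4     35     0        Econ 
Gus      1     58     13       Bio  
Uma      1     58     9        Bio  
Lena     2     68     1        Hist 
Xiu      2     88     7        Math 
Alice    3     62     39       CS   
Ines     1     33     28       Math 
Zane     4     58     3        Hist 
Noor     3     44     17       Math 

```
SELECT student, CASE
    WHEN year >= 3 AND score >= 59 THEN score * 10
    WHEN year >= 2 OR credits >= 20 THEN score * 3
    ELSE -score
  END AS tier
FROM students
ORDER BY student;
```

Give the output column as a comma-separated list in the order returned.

student=Alice: year >= 3 AND score >= 59 → 620
student=Gus: ELSE → -58
student=Ines: year >= 2 OR credits >= 20 → 99
student=Lena: year >= 2 OR credits >= 20 → 204
student=Mira: year >= 2 OR credits >= 20 → 105
student=Noor: year >= 2 OR credits >= 20 → 132
student=Quinn: year >= 2 OR credits >= 20 → 153
student=Rosa: year >= 2 OR credits >= 20 → 243
student=Sven: year >= 2 OR credits >= 20 → 288
student=Uma: ELSE → -58
student=Xiu: year >= 2 OR credits >= 20 → 264
student=Zane: year >= 2 OR credits >= 20 → 174

620, -58, 99, 204, 105, 132, 153, 243, 288, -58, 264, 174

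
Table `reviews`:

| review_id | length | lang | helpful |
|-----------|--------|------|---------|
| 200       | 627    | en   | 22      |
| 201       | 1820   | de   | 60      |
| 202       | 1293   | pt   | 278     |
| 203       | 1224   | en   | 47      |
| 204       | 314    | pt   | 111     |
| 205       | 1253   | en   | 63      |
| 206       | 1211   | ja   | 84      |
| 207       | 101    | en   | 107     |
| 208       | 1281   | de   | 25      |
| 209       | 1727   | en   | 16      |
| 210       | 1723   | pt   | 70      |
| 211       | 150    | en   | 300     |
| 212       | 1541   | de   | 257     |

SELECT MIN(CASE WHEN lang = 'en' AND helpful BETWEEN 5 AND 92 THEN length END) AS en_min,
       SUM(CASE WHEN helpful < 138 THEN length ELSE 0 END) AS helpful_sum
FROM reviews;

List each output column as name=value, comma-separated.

en_min=627, helpful_sum=11281

[en_min: lang = 'en' AND helpful BETWEEN 5 AND 92]
review_id=200: ✓ → 627
review_id=201: ✗
review_id=202: ✗
review_id=203: ✓ → 1224
review_id=204: ✗
review_id=205: ✓ → 1253
review_id=206: ✗
review_id=207: ✗
review_id=208: ✗
review_id=209: ✓ → 1727
review_id=210: ✗
review_id=211: ✗
review_id=212: ✗
en_min = MIN(627, 1224, 1253, 1727) = 627
—
[helpful_sum: helpful < 138]
review_id=200: ✓ → 627
review_id=201: ✓ → 1820
review_id=202: ✗
review_id=203: ✓ → 1224
review_id=204: ✓ → 314
review_id=205: ✓ → 1253
review_id=206: ✓ → 1211
review_id=207: ✓ → 101
review_id=208: ✓ → 1281
review_id=209: ✓ → 1727
review_id=210: ✓ → 1723
review_id=211: ✗
review_id=212: ✗
helpful_sum = 627 + 1820 + 1224 + 314 + 1253 + 1211 + 101 + 1281 + 1727 + 1723 = 11281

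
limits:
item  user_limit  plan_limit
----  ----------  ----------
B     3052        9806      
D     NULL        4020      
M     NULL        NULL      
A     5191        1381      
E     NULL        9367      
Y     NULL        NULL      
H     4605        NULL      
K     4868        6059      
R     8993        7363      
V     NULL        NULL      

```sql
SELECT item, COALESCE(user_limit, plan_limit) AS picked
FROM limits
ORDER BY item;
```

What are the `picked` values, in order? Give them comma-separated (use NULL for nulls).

5191, 3052, 4020, 9367, 4605, 4868, NULL, 8993, NULL, NULL

item=A: user_limit=5191 → 5191
item=B: user_limit=3052 → 3052
item=D: user_limit=NULL, plan_limit=4020 → 4020
item=E: user_limit=NULL, plan_limit=9367 → 9367
item=H: user_limit=4605 → 4605
item=K: user_limit=4868 → 4868
item=M: user_limit=NULL, plan_limit=NULL (all NULL) → NULL
item=R: user_limit=8993 → 8993
item=V: user_limit=NULL, plan_limit=NULL (all NULL) → NULL
item=Y: user_limit=NULL, plan_limit=NULL (all NULL) → NULL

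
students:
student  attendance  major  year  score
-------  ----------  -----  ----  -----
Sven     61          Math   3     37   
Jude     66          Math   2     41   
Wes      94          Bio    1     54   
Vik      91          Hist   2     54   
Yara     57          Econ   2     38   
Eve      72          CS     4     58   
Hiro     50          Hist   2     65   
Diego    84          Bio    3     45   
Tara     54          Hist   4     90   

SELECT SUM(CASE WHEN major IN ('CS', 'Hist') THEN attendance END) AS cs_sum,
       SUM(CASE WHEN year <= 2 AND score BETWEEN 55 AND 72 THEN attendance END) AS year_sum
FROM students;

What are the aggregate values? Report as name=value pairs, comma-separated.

cs_sum=267, year_sum=50

[cs_sum: major IN ('CS', 'Hist')]
student=Sven: ✗
student=Jude: ✗
student=Wes: ✗
student=Vik: ✓ → 91
student=Yara: ✗
student=Eve: ✓ → 72
student=Hiro: ✓ → 50
student=Diego: ✗
student=Tara: ✓ → 54
cs_sum = 91 + 72 + 50 + 54 = 267
—
[year_sum: year <= 2 AND score BETWEEN 55 AND 72]
student=Sven: ✗
student=Jude: ✗
student=Wes: ✗
student=Vik: ✗
student=Yara: ✗
student=Eve: ✗
student=Hiro: ✓ → 50
student=Diego: ✗
student=Tara: ✗
year_sum = 50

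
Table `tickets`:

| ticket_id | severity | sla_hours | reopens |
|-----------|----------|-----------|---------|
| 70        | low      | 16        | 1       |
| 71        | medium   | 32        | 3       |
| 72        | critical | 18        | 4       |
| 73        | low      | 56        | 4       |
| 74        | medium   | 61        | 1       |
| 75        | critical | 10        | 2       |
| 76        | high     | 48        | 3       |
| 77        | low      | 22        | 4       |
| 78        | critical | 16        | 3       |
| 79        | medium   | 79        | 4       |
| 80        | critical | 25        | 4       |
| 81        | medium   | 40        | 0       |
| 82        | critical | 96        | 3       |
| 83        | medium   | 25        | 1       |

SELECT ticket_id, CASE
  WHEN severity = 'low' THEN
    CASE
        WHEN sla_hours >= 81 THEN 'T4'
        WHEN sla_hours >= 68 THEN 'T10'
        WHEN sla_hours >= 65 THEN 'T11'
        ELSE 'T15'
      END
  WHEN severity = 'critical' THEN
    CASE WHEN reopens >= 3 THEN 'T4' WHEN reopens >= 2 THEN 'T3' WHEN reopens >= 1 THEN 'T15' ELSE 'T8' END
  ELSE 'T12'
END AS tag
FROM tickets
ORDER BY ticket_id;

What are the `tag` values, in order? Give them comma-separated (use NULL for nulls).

ticket_id=70: severity='low' → inner[ELSE] → T15
ticket_id=71: severity='medium' → outer ELSE → T12
ticket_id=72: severity='critical' → inner[reopens >= 3] → T4
ticket_id=73: severity='low' → inner[ELSE] → T15
ticket_id=74: severity='medium' → outer ELSE → T12
ticket_id=75: severity='critical' → inner[reopens >= 2] → T3
ticket_id=76: severity='high' → outer ELSE → T12
ticket_id=77: severity='low' → inner[ELSE] → T15
ticket_id=78: severity='critical' → inner[reopens >= 3] → T4
ticket_id=79: severity='medium' → outer ELSE → T12
ticket_id=80: severity='critical' → inner[reopens >= 3] → T4
ticket_id=81: severity='medium' → outer ELSE → T12
ticket_id=82: severity='critical' → inner[reopens >= 3] → T4
ticket_id=83: severity='medium' → outer ELSE → T12

T15, T12, T4, T15, T12, T3, T12, T15, T4, T12, T4, T12, T4, T12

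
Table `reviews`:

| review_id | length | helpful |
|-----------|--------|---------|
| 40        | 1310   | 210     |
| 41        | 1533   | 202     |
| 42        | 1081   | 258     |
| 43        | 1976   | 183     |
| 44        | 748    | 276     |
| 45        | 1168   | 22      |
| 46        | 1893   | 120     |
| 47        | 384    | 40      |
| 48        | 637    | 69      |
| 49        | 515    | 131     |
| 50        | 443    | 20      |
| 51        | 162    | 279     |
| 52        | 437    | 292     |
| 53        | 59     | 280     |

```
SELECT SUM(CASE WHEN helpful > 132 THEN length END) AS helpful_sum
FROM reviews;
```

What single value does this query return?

7306

review_id=40: ✓ → 1310
review_id=41: ✓ → 1533
review_id=42: ✓ → 1081
review_id=43: ✓ → 1976
review_id=44: ✓ → 748
review_id=45: ✗
review_id=46: ✗
review_id=47: ✗
review_id=48: ✗
review_id=49: ✗
review_id=50: ✗
review_id=51: ✓ → 162
review_id=52: ✓ → 437
review_id=53: ✓ → 59
helpful_sum = 1310 + 1533 + 1081 + 1976 + 748 + 162 + 437 + 59 = 7306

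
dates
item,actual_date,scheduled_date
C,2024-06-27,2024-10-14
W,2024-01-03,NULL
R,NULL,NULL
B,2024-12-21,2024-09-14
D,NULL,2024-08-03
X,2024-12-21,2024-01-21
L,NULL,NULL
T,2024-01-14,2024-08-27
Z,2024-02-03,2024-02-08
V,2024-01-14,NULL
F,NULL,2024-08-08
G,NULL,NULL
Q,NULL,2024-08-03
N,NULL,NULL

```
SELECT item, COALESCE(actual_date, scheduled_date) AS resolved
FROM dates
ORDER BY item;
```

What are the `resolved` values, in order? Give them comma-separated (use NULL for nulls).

2024-12-21, 2024-06-27, 2024-08-03, 2024-08-08, NULL, NULL, NULL, 2024-08-03, NULL, 2024-01-14, 2024-01-14, 2024-01-03, 2024-12-21, 2024-02-03

item=B: actual_date=2024-12-21 → 2024-12-21
item=C: actual_date=2024-06-27 → 2024-06-27
item=D: actual_date=NULL, scheduled_date=2024-08-03 → 2024-08-03
item=F: actual_date=NULL, scheduled_date=2024-08-08 → 2024-08-08
item=G: actual_date=NULL, scheduled_date=NULL (all NULL) → NULL
item=L: actual_date=NULL, scheduled_date=NULL (all NULL) → NULL
item=N: actual_date=NULL, scheduled_date=NULL (all NULL) → NULL
item=Q: actual_date=NULL, scheduled_date=2024-08-03 → 2024-08-03
item=R: actual_date=NULL, scheduled_date=NULL (all NULL) → NULL
item=T: actual_date=2024-01-14 → 2024-01-14
item=V: actual_date=2024-01-14 → 2024-01-14
item=W: actual_date=2024-01-03 → 2024-01-03
item=X: actual_date=2024-12-21 → 2024-12-21
item=Z: actual_date=2024-02-03 → 2024-02-03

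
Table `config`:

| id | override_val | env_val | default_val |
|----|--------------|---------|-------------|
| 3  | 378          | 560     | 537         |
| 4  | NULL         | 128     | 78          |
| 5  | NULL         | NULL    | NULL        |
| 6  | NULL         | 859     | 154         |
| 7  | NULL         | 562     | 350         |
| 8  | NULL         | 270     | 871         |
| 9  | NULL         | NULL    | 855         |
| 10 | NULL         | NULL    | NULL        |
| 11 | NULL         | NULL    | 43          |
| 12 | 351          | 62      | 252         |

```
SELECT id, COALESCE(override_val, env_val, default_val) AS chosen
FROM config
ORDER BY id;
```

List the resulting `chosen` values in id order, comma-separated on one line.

id=3: override_val=378 → 378
id=4: override_val=NULL, env_val=128 → 128
id=5: override_val=NULL, env_val=NULL, default_val=NULL (all NULL) → NULL
id=6: override_val=NULL, env_val=859 → 859
id=7: override_val=NULL, env_val=562 → 562
id=8: override_val=NULL, env_val=270 → 270
id=9: override_val=NULL, env_val=NULL, default_val=855 → 855
id=10: override_val=NULL, env_val=NULL, default_val=NULL (all NULL) → NULL
id=11: override_val=NULL, env_val=NULL, default_val=43 → 43
id=12: override_val=351 → 351

378, 128, NULL, 859, 562, 270, 855, NULL, 43, 351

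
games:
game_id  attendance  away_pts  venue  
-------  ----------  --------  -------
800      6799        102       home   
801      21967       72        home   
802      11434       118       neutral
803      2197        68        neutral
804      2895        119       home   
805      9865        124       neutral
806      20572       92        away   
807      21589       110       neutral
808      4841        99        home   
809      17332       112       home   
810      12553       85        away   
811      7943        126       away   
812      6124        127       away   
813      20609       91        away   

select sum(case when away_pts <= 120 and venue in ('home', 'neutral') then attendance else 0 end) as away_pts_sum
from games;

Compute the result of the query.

game_id=800: ✓ → 6799
game_id=801: ✓ → 21967
game_id=802: ✓ → 11434
game_id=803: ✓ → 2197
game_id=804: ✓ → 2895
game_id=805: ✗
game_id=806: ✗
game_id=807: ✓ → 21589
game_id=808: ✓ → 4841
game_id=809: ✓ → 17332
game_id=810: ✗
game_id=811: ✗
game_id=812: ✗
game_id=813: ✗
away_pts_sum = 6799 + 21967 + 11434 + 2197 + 2895 + 21589 + 4841 + 17332 = 89054

89054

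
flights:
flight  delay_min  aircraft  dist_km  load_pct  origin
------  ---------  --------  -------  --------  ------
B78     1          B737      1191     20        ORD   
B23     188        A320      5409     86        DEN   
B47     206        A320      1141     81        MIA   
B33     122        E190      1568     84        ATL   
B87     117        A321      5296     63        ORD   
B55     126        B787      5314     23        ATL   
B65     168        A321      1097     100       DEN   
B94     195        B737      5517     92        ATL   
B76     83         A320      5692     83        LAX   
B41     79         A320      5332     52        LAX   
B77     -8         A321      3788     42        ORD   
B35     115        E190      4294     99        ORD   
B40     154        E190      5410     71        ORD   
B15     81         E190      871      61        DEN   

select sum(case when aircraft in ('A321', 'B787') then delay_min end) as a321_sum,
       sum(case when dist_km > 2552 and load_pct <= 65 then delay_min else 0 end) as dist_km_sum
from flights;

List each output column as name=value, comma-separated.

[a321_sum: aircraft in ('A321', 'B787')]
flight=B78: ✗
flight=B23: ✗
flight=B47: ✗
flight=B33: ✗
flight=B87: ✓ → 117
flight=B55: ✓ → 126
flight=B65: ✓ → 168
flight=B94: ✗
flight=B76: ✗
flight=B41: ✗
flight=B77: ✓ → -8
flight=B35: ✗
flight=B40: ✗
flight=B15: ✗
a321_sum = 117 + 126 + 168 + -8 = 403
—
[dist_km_sum: dist_km > 2552 and load_pct <= 65]
flight=B78: ✗
flight=B23: ✗
flight=B47: ✗
flight=B33: ✗
flight=B87: ✓ → 117
flight=B55: ✓ → 126
flight=B65: ✗
flight=B94: ✗
flight=B76: ✗
flight=B41: ✓ → 79
flight=B77: ✓ → -8
flight=B35: ✗
flight=B40: ✗
flight=B15: ✗
dist_km_sum = 117 + 126 + 79 + -8 = 314

a321_sum=403, dist_km_sum=314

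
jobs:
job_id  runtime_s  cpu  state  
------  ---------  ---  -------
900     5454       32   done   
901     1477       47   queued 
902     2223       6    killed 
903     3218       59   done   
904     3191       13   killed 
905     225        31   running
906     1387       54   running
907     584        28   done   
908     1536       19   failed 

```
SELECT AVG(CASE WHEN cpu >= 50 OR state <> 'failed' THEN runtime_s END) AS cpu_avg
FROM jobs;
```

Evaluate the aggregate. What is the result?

job_id=900: ✓ → 5454
job_id=901: ✓ → 1477
job_id=902: ✓ → 2223
job_id=903: ✓ → 3218
job_id=904: ✓ → 3191
job_id=905: ✓ → 225
job_id=906: ✓ → 1387
job_id=907: ✓ → 584
job_id=908: ✗
cpu_avg = (5454 + 1477 + 2223 + 3218 + 3191 + 225 + 1387 + 584) / 8 = 2219.875

2219.875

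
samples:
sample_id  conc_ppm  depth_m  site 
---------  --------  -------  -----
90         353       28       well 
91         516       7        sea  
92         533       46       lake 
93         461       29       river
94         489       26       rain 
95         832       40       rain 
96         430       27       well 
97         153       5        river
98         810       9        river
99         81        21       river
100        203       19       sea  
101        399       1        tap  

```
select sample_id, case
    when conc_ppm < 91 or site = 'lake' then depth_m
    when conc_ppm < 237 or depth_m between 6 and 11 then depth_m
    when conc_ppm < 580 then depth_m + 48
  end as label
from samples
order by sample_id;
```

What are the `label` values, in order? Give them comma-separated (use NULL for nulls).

sample_id=90: conc_ppm < 580 → 76
sample_id=91: conc_ppm < 237 or depth_m between 6 and 11 → 7
sample_id=92: conc_ppm < 91 or site = 'lake' → 46
sample_id=93: conc_ppm < 580 → 77
sample_id=94: conc_ppm < 580 → 74
sample_id=95: (no match → NULL) → NULL
sample_id=96: conc_ppm < 580 → 75
sample_id=97: conc_ppm < 237 or depth_m between 6 and 11 → 5
sample_id=98: conc_ppm < 237 or depth_m between 6 and 11 → 9
sample_id=99: conc_ppm < 91 or site = 'lake' → 21
sample_id=100: conc_ppm < 237 or depth_m between 6 and 11 → 19
sample_id=101: conc_ppm < 580 → 49

76, 7, 46, 77, 74, NULL, 75, 5, 9, 21, 19, 49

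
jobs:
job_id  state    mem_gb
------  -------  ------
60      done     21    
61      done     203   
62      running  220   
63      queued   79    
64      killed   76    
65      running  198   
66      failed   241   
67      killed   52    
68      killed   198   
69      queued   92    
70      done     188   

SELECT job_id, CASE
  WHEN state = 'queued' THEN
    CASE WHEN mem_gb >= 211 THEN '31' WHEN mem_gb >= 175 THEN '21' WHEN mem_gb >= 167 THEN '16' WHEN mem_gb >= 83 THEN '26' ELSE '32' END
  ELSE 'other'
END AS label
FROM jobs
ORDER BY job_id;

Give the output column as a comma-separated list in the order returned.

job_id=60: state='done' → outer ELSE → other
job_id=61: state='done' → outer ELSE → other
job_id=62: state='running' → outer ELSE → other
job_id=63: state='queued' → inner[ELSE] → 32
job_id=64: state='killed' → outer ELSE → other
job_id=65: state='running' → outer ELSE → other
job_id=66: state='failed' → outer ELSE → other
job_id=67: state='killed' → outer ELSE → other
job_id=68: state='killed' → outer ELSE → other
job_id=69: state='queued' → inner[mem_gb >= 83] → 26
job_id=70: state='done' → outer ELSE → other

other, other, other, 32, other, other, other, other, other, 26, other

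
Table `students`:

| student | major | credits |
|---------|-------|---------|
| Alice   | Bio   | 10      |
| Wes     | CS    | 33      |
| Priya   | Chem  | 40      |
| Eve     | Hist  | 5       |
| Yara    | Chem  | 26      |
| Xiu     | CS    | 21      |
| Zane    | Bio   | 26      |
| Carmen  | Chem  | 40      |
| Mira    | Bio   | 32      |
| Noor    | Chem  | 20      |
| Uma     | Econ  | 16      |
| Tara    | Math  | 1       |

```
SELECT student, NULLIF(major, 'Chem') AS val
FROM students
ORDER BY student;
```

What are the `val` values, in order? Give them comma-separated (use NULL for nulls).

Bio, NULL, Hist, Bio, NULL, NULL, Math, Econ, CS, CS, NULL, Bio

student=Alice: major=Bio vs Chem: differ → Bio
student=Carmen: major=Chem vs Chem: equal → NULL
student=Eve: major=Hist vs Chem: differ → Hist
student=Mira: major=Bio vs Chem: differ → Bio
student=Noor: major=Chem vs Chem: equal → NULL
student=Priya: major=Chem vs Chem: equal → NULL
student=Tara: major=Math vs Chem: differ → Math
student=Uma: major=Econ vs Chem: differ → Econ
student=Wes: major=CS vs Chem: differ → CS
student=Xiu: major=CS vs Chem: differ → CS
student=Yara: major=Chem vs Chem: equal → NULL
student=Zane: major=Bio vs Chem: differ → Bio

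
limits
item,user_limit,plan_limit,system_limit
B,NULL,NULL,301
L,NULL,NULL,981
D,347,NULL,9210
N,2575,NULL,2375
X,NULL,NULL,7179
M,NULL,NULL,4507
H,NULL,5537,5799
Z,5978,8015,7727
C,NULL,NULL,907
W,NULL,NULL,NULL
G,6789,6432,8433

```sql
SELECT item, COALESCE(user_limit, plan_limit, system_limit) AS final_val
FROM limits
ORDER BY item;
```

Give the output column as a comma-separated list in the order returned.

item=B: user_limit=NULL, plan_limit=NULL, system_limit=301 → 301
item=C: user_limit=NULL, plan_limit=NULL, system_limit=907 → 907
item=D: user_limit=347 → 347
item=G: user_limit=6789 → 6789
item=H: user_limit=NULL, plan_limit=5537 → 5537
item=L: user_limit=NULL, plan_limit=NULL, system_limit=981 → 981
item=M: user_limit=NULL, plan_limit=NULL, system_limit=4507 → 4507
item=N: user_limit=2575 → 2575
item=W: user_limit=NULL, plan_limit=NULL, system_limit=NULL (all NULL) → NULL
item=X: user_limit=NULL, plan_limit=NULL, system_limit=7179 → 7179
item=Z: user_limit=5978 → 5978

301, 907, 347, 6789, 5537, 981, 4507, 2575, NULL, 7179, 5978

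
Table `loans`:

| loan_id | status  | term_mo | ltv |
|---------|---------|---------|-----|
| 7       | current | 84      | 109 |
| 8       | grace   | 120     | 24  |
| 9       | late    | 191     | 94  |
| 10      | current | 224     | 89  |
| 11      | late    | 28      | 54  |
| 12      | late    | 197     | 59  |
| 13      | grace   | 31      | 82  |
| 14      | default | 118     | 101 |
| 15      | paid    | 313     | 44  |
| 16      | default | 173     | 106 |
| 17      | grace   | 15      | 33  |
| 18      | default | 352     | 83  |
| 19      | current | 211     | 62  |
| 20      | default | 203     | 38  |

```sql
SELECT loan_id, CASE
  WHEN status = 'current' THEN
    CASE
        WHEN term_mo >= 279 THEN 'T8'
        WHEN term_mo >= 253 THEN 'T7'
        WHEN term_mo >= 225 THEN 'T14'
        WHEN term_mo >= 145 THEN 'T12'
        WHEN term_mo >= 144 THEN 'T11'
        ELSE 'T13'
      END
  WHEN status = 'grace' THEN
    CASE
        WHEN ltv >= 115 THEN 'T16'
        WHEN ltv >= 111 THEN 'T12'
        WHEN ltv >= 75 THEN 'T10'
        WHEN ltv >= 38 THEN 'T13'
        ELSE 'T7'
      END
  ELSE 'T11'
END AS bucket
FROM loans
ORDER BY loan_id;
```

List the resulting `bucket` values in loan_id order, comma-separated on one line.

T13, T7, T11, T12, T11, T11, T10, T11, T11, T11, T7, T11, T12, T11

loan_id=7: status='current' → inner[ELSE] → T13
loan_id=8: status='grace' → inner[ELSE] → T7
loan_id=9: status='late' → outer ELSE → T11
loan_id=10: status='current' → inner[term_mo >= 145] → T12
loan_id=11: status='late' → outer ELSE → T11
loan_id=12: status='late' → outer ELSE → T11
loan_id=13: status='grace' → inner[ltv >= 75] → T10
loan_id=14: status='default' → outer ELSE → T11
loan_id=15: status='paid' → outer ELSE → T11
loan_id=16: status='default' → outer ELSE → T11
loan_id=17: status='grace' → inner[ELSE] → T7
loan_id=18: status='default' → outer ELSE → T11
loan_id=19: status='current' → inner[term_mo >= 145] → T12
loan_id=20: status='default' → outer ELSE → T11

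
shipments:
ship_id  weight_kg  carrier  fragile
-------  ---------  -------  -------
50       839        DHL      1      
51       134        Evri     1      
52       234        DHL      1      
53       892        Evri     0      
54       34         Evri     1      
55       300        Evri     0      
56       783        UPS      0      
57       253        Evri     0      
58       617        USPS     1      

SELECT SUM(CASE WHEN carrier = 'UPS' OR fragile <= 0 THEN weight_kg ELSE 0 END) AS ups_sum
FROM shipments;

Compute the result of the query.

2228

ship_id=50: ✗
ship_id=51: ✗
ship_id=52: ✗
ship_id=53: ✓ → 892
ship_id=54: ✗
ship_id=55: ✓ → 300
ship_id=56: ✓ → 783
ship_id=57: ✓ → 253
ship_id=58: ✗
ups_sum = 892 + 300 + 783 + 253 = 2228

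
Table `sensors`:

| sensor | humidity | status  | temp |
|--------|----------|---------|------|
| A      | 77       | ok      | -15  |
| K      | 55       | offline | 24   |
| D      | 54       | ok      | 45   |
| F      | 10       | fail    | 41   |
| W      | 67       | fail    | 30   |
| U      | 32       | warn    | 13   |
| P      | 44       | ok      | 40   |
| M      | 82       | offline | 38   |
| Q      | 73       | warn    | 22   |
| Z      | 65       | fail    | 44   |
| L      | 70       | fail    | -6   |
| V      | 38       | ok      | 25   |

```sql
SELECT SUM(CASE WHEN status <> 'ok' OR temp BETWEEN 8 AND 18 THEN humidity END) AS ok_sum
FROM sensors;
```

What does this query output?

454

sensor=A: ✗
sensor=K: ✓ → 55
sensor=D: ✗
sensor=F: ✓ → 10
sensor=W: ✓ → 67
sensor=U: ✓ → 32
sensor=P: ✗
sensor=M: ✓ → 82
sensor=Q: ✓ → 73
sensor=Z: ✓ → 65
sensor=L: ✓ → 70
sensor=V: ✗
ok_sum = 55 + 10 + 67 + 32 + 82 + 73 + 65 + 70 = 454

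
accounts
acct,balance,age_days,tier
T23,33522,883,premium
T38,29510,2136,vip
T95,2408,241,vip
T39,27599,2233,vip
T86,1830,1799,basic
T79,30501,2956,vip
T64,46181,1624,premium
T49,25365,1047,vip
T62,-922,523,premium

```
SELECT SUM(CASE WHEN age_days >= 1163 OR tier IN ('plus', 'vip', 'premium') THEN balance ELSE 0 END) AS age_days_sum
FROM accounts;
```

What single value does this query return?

195994

acct=T23: ✓ → 33522
acct=T38: ✓ → 29510
acct=T95: ✓ → 2408
acct=T39: ✓ → 27599
acct=T86: ✓ → 1830
acct=T79: ✓ → 30501
acct=T64: ✓ → 46181
acct=T49: ✓ → 25365
acct=T62: ✓ → -922
age_days_sum = 33522 + 29510 + 2408 + 27599 + 1830 + 30501 + 46181 + 25365 + -922 = 195994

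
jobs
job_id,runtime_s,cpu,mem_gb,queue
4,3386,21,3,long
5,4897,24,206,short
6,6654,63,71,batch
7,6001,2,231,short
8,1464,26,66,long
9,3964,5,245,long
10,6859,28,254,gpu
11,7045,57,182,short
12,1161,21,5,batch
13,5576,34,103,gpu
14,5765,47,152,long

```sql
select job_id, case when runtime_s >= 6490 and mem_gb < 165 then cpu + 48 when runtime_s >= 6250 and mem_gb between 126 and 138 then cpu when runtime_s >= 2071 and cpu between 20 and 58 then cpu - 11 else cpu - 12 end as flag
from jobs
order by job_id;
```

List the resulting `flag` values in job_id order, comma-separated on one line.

10, 13, 111, -10, 14, -7, 17, 46, 9, 23, 36

job_id=4: runtime_s >= 2071 and cpu between 20 and 58 → 10
job_id=5: runtime_s >= 2071 and cpu between 20 and 58 → 13
job_id=6: runtime_s >= 6490 and mem_gb < 165 → 111
job_id=7: ELSE → -10
job_id=8: ELSE → 14
job_id=9: ELSE → -7
job_id=10: runtime_s >= 2071 and cpu between 20 and 58 → 17
job_id=11: runtime_s >= 2071 and cpu between 20 and 58 → 46
job_id=12: ELSE → 9
job_id=13: runtime_s >= 2071 and cpu between 20 and 58 → 23
job_id=14: runtime_s >= 2071 and cpu between 20 and 58 → 36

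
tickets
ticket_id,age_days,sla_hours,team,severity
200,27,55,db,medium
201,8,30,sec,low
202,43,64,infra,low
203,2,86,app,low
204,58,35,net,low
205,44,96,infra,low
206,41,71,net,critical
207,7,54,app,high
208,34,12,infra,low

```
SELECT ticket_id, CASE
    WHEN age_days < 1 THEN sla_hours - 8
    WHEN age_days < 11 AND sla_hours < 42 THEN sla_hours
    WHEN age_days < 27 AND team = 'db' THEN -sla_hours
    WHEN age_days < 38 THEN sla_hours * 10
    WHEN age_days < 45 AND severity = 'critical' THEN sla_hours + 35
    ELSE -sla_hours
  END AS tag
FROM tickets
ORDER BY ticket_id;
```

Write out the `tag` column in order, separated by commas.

550, 30, -64, 860, -35, -96, 106, 540, 120

ticket_id=200: age_days < 38 → 550
ticket_id=201: age_days < 11 AND sla_hours < 42 → 30
ticket_id=202: ELSE → -64
ticket_id=203: age_days < 38 → 860
ticket_id=204: ELSE → -35
ticket_id=205: ELSE → -96
ticket_id=206: age_days < 45 AND severity = 'critical' → 106
ticket_id=207: age_days < 38 → 540
ticket_id=208: age_days < 38 → 120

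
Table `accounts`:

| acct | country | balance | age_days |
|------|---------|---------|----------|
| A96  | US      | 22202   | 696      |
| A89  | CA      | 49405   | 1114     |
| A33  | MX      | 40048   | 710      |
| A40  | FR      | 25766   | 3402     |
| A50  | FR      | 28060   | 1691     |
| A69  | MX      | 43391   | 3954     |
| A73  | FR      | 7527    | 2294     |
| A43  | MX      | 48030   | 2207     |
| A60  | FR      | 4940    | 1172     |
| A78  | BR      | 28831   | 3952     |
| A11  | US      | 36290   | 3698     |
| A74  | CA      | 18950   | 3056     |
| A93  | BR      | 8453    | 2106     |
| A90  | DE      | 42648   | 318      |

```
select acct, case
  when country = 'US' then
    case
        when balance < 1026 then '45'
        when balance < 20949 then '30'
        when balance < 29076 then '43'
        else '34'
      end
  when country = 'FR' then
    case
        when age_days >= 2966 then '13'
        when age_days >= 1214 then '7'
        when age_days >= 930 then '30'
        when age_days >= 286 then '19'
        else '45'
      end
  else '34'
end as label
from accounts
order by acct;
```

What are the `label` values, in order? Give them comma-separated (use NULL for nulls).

acct=A11: country='US' → inner[ELSE] → 34
acct=A33: country='MX' → outer ELSE → 34
acct=A40: country='FR' → inner[age_days >= 2966] → 13
acct=A43: country='MX' → outer ELSE → 34
acct=A50: country='FR' → inner[age_days >= 1214] → 7
acct=A60: country='FR' → inner[age_days >= 930] → 30
acct=A69: country='MX' → outer ELSE → 34
acct=A73: country='FR' → inner[age_days >= 1214] → 7
acct=A74: country='CA' → outer ELSE → 34
acct=A78: country='BR' → outer ELSE → 34
acct=A89: country='CA' → outer ELSE → 34
acct=A90: country='DE' → outer ELSE → 34
acct=A93: country='BR' → outer ELSE → 34
acct=A96: country='US' → inner[balance < 29076] → 43

34, 34, 13, 34, 7, 30, 34, 7, 34, 34, 34, 34, 34, 43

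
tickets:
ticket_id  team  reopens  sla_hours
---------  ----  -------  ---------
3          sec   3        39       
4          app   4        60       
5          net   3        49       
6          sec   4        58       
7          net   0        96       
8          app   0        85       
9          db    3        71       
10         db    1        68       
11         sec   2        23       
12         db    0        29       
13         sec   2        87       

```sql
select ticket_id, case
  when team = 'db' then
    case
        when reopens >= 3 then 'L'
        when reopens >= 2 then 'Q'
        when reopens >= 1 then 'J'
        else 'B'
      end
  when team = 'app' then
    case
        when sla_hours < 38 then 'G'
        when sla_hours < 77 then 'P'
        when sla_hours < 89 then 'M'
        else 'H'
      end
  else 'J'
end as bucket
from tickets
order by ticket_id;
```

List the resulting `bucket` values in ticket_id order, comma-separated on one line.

ticket_id=3: team='sec' → outer ELSE → J
ticket_id=4: team='app' → inner[sla_hours < 77] → P
ticket_id=5: team='net' → outer ELSE → J
ticket_id=6: team='sec' → outer ELSE → J
ticket_id=7: team='net' → outer ELSE → J
ticket_id=8: team='app' → inner[sla_hours < 89] → M
ticket_id=9: team='db' → inner[reopens >= 3] → L
ticket_id=10: team='db' → inner[reopens >= 1] → J
ticket_id=11: team='sec' → outer ELSE → J
ticket_id=12: team='db' → inner[ELSE] → B
ticket_id=13: team='sec' → outer ELSE → J

J, P, J, J, J, M, L, J, J, B, J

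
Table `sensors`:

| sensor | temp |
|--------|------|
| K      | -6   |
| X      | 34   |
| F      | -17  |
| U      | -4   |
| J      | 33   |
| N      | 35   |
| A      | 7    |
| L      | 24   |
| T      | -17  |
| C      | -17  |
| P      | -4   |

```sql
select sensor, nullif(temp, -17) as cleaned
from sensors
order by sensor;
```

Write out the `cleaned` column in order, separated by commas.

sensor=A: temp=7 vs -17: differ → 7
sensor=C: temp=-17 vs -17: equal → NULL
sensor=F: temp=-17 vs -17: equal → NULL
sensor=J: temp=33 vs -17: differ → 33
sensor=K: temp=-6 vs -17: differ → -6
sensor=L: temp=24 vs -17: differ → 24
sensor=N: temp=35 vs -17: differ → 35
sensor=P: temp=-4 vs -17: differ → -4
sensor=T: temp=-17 vs -17: equal → NULL
sensor=U: temp=-4 vs -17: differ → -4
sensor=X: temp=34 vs -17: differ → 34

7, NULL, NULL, 33, -6, 24, 35, -4, NULL, -4, 34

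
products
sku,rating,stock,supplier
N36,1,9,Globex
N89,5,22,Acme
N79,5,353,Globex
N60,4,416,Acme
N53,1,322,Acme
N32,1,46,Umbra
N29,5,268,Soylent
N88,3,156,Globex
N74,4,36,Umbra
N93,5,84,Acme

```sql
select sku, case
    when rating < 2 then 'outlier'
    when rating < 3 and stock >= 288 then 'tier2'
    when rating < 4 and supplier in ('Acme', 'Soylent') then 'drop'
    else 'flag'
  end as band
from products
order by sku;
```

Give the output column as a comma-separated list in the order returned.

flag, outlier, outlier, outlier, flag, flag, flag, flag, flag, flag

sku=N29: ELSE → flag
sku=N32: rating < 2 → outlier
sku=N36: rating < 2 → outlier
sku=N53: rating < 2 → outlier
sku=N60: ELSE → flag
sku=N74: ELSE → flag
sku=N79: ELSE → flag
sku=N88: ELSE → flag
sku=N89: ELSE → flag
sku=N93: ELSE → flag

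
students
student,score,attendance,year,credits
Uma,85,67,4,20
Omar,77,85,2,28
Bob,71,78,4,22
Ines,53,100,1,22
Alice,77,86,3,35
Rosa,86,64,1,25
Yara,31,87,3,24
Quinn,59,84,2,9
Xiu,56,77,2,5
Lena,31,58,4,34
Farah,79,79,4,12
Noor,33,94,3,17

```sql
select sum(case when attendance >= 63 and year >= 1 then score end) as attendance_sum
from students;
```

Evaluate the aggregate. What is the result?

student=Uma: ✓ → 85
student=Omar: ✓ → 77
student=Bob: ✓ → 71
student=Ines: ✓ → 53
student=Alice: ✓ → 77
student=Rosa: ✓ → 86
student=Yara: ✓ → 31
student=Quinn: ✓ → 59
student=Xiu: ✓ → 56
student=Lena: ✗
student=Farah: ✓ → 79
student=Noor: ✓ → 33
attendance_sum = 85 + 77 + 71 + 53 + 77 + 86 + 31 + 59 + 56 + 79 + 33 = 707

707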